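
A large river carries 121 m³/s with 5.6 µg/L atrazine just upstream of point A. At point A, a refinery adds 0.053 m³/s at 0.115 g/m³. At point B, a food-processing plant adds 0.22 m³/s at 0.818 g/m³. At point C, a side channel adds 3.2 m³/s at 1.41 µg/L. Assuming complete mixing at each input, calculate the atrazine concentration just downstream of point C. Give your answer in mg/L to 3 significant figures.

0.00697 mg/L

5.6 µg/L = 0.0056 mg/L.
After input A: C = (121·0.0056 + 0.053·0.115) / 121.1 = 0.005648 mg/L.
After input B: C = (121.1·0.005648 + 0.22·0.818) / 121.3 = 0.007122 mg/L.
1.41 µg/L = 0.00141 mg/L.
After input C: C = (121.3·0.007122 + 3.2·0.00141) / 124.5 = 0.006975 mg/L.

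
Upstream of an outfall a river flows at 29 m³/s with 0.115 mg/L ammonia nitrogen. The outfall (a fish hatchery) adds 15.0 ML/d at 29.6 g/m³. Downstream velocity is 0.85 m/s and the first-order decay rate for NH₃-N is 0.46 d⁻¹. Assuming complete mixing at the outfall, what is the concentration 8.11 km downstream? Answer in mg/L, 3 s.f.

15.0 ML/d = 0.1736 m³/s.
After complete mixing, C₀ = (0.1736·29.6 + 29·0.115) / 29.17 = 0.2905 mg/L.
Travel time t = 8110 m / 0.85 m/s = 9541 s = 0.1104 d.
C = 0.2905·exp(−0.46·0.1104) = 0.2905·0.9505 = 0.2761 mg/L.

0.276 mg/L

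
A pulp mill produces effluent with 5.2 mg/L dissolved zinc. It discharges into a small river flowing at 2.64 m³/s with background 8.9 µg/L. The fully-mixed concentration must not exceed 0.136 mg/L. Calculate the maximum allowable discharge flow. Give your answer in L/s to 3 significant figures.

66.3 L/s

8.9 µg/L = 0.0089 mg/L.
Mass balance at complete mixing: C_std·(Q_w + Q_r) = Q_w·C_e + Q_r·C_b.
Rearranging, Q_w = Q_r·(C_std − C_b)/(C_e − C_std) = 2.64·(0.136 − 0.0089) / (5.2 − 0.136) = 0.06626 m³/s.
= 66.26 L/s.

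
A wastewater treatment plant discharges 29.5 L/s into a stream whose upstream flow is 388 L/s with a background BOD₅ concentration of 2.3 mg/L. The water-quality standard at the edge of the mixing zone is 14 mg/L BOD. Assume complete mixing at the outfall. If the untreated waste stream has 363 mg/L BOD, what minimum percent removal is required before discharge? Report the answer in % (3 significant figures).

29.5 L/s = 0.0295 m³/s.
388 L/s = 0.388 m³/s.
Mass balance: 14·0.4175 = 0.0295·Cₑ + 0.388·2.3.
Cₑ = (5.845 − 0.8924) / 0.0295 = 167.9 mg/L.
Required removal = 1 − 167.9/363 = 53.75 %.

53.8 %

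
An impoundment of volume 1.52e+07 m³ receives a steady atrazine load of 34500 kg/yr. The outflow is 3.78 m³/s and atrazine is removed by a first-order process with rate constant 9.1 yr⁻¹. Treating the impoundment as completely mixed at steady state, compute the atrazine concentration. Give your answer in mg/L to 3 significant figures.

0.134 mg/L

Outflow Q = 3.78 m³/s × 3.156e+07 s/yr = 1.193e+08 m³/yr.
Steady-state CSTR mass balance: W = Q·C + k·V·C, so C = W/(Q + kV).
Q + kV = 1.193e+08 + 9.1·1.52e+07 = 2.576e+08 m³/yr.
C = 34500/2.576e+08 = 0.0001339 kg/m³ = 0.1339 mg/L.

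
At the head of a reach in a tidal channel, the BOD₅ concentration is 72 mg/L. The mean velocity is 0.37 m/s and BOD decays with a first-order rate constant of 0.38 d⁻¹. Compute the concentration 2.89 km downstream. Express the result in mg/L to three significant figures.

Travel time t = 2.89 km / 0.37 m/s = 2890/0.37 = 7811 s = 0.0904 d.
First-order decay: C = 72·exp(−0.38·0.0904) = 72·0.9662 = 69.57 mg/L.

69.6 mg/L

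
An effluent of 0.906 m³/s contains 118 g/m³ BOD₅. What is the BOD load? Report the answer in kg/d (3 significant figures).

9240 kg/d

Mass flux = Q·C = 0.906 m³/s × 118 g/m³ = 106.9 g/s.
= 106.9 g/s × 86.4 = 9237 kg/d.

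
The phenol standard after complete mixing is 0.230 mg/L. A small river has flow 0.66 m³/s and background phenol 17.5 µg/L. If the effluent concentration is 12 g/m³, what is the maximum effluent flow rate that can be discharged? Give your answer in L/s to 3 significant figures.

17.5 µg/L = 0.0175 mg/L.
Mass balance at complete mixing: C_std·(Q_w + Q_r) = Q_w·C_e + Q_r·C_b.
Rearranging, Q_w = Q_r·(C_std − C_b)/(C_e − C_std) = 0.66·(0.23 − 0.0175) / (12 − 0.23) = 0.01192 m³/s.
= 11.92 L/s.

11.9 L/s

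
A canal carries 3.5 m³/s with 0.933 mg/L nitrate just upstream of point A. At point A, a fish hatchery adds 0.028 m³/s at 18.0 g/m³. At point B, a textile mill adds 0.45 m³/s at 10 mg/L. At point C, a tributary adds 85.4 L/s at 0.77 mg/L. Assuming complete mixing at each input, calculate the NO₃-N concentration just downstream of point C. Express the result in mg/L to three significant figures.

After input A: C = (3.5·0.933 + 0.028·18) / 3.528 = 1.068 mg/L.
After input B: C = (3.528·1.068 + 0.45·10) / 3.978 = 2.079 mg/L.
85.4 L/s = 0.0854 m³/s.
After input C: C = (3.978·2.079 + 0.0854·0.77) / 4.063 = 2.051 mg/L.

2.05 mg/L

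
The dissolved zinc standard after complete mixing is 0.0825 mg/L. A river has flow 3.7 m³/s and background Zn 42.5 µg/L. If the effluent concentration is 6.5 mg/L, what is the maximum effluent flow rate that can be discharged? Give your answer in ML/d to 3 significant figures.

42.5 µg/L = 0.0425 mg/L.
Mass balance at complete mixing: C_std·(Q_w + Q_r) = Q_w·C_e + Q_r·C_b.
Rearranging, Q_w = Q_r·(C_std − C_b)/(C_e − C_std) = 3.7·(0.0825 − 0.0425) / (6.5 − 0.0825) = 0.02306 m³/s.
= 1.993 ML/d.

1.99 ML/d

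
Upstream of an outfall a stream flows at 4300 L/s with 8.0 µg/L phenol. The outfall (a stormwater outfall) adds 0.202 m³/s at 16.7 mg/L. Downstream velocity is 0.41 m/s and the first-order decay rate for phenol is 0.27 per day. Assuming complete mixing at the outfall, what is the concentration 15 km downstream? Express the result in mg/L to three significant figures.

0.675 mg/L

4300 L/s = 4.3 m³/s.
8.0 µg/L = 0.008 mg/L.
After complete mixing, C₀ = (0.202·16.7 + 4.3·0.008) / 4.502 = 0.757 mg/L.
Travel time t = 1.5e+04 m / 0.41 m/s = 3.659e+04 s = 0.4234 d.
C = 0.757·exp(−0.27·0.4234) = 0.757·0.892 = 0.6752 mg/L.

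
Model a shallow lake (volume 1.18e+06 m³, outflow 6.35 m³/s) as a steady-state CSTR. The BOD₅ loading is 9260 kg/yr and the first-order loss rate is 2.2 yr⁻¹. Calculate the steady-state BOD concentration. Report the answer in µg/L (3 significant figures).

Outflow Q = 6.35 m³/s × 3.156e+07 s/yr = 2.004e+08 m³/yr.
Steady-state CSTR mass balance: W = Q·C + k·V·C, so C = W/(Q + kV).
Q + kV = 2.004e+08 + 2.2·1.18e+06 = 2.03e+08 m³/yr.
C = 9260/2.03e+08 = 4.562e-05 kg/m³ = 0.04562 mg/L = 45.62 µg/L.

45.6 µg/L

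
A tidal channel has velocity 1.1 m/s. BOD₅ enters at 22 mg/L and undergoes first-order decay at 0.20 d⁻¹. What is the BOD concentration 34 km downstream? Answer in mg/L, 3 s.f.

Travel time t = 34 km / 1.1 m/s = 3.4e+04/1.1 = 3.091e+04 s = 0.3577 d.
First-order decay: C = 22·exp(−0.20·0.3577) = 22·0.931 = 20.48 mg/L.

20.5 mg/L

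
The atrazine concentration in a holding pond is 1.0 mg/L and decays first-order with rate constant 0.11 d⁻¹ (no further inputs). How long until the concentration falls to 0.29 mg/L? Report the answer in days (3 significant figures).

t = ln(C₀/C)/k = ln(1.0/0.29)/0.11 = 1.238/0.11 = 11.25 d.

11.3 d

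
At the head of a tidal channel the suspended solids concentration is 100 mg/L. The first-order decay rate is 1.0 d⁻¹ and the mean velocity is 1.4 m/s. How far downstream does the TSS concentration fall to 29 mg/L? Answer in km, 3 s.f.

150 km

From C = C₀·e^(−kt), t = ln(C₀/C)/k = ln(100/29)/1.0 = 1.238/1.0 = 1.238 d.
Distance = v·t = 1.4 m/s × 1.07e+05 s = 1.497e+05 m = 149.7 km.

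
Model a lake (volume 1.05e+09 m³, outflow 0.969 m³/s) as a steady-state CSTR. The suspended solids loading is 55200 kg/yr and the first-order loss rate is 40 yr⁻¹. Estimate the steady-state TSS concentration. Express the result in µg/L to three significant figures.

1.31 µg/L

Outflow Q = 0.969 m³/s × 3.156e+07 s/yr = 3.058e+07 m³/yr.
Steady-state CSTR mass balance: W = Q·C + k·V·C, so C = W/(Q + kV).
Q + kV = 3.058e+07 + 40·1.05e+09 = 4.203e+10 m³/yr.
C = 55200/4.203e+10 = 1.313e-06 kg/m³ = 0.001313 mg/L = 1.313 µg/L.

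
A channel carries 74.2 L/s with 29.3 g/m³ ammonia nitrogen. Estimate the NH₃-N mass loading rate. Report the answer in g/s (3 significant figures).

74.2 L/s = 0.0742 m³/s.
Mass flux = Q·C = 0.0742 m³/s × 29.3 g/m³ = 2.174 g/s.

2.17 g/s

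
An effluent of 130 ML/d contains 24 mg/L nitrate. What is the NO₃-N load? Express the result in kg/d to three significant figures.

130 ML/d = 1.505 m³/s.
Mass flux = Q·C = 1.505 m³/s × 24 g/m³ = 36.11 g/s.
= 36.11 g/s × 86.4 = 3120 kg/d.

3120 kg/d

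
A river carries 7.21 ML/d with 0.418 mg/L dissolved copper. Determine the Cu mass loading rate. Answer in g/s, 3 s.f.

7.21 ML/d = 0.08345 m³/s.
Mass flux = Q·C = 0.08345 m³/s × 0.418 g/m³ = 0.03488 g/s.

0.0349 g/s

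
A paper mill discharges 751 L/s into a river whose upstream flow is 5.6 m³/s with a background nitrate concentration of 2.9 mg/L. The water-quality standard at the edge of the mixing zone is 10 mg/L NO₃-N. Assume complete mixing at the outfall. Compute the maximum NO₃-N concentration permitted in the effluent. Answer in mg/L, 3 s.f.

62.9 mg/L

751 L/s = 0.751 m³/s.
Mass balance: 10·6.351 = 0.751·Cₑ + 5.6·2.9.
Cₑ = (63.51 − 16.24) / 0.751 = 62.94 mg/L.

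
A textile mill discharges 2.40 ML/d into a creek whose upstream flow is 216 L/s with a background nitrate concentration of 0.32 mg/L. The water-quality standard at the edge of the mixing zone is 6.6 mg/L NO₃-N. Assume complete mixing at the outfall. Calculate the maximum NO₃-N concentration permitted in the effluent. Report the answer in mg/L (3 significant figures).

2.40 ML/d = 0.02778 m³/s.
216 L/s = 0.216 m³/s.
Mass balance: 6.6·0.2438 = 0.02778·Cₑ + 0.216·0.32.
Cₑ = (1.609 − 0.06912) / 0.02778 = 55.43 mg/L.

55.4 mg/L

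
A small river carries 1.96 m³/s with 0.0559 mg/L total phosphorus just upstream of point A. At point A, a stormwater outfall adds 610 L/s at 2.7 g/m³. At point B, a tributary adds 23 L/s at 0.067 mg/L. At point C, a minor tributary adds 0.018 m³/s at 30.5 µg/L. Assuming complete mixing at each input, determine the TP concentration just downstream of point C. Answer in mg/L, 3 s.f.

610 L/s = 0.61 m³/s.
After input A: C = (1.96·0.0559 + 0.61·2.7) / 2.57 = 0.6835 mg/L.
23 L/s = 0.023 m³/s.
After input B: C = (2.57·0.6835 + 0.023·0.067) / 2.593 = 0.678 mg/L.
30.5 µg/L = 0.0305 mg/L.
After input C: C = (2.593·0.678 + 0.018·0.0305) / 2.611 = 0.6736 mg/L.

0.674 mg/L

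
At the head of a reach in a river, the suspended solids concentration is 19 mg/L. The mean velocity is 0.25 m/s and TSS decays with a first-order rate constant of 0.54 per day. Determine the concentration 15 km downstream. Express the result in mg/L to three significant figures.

Travel time t = 15 km / 0.25 m/s = 1.5e+04/0.25 = 6e+04 s = 0.6944 d.
First-order decay: C = 19·exp(−0.54·0.6944) = 19·0.6873 = 13.06 mg/L.

13.1 mg/L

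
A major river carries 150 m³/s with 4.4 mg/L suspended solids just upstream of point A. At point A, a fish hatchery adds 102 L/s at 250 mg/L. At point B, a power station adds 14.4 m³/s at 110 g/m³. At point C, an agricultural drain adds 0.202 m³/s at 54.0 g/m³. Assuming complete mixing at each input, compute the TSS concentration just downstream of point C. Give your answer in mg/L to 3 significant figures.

13.8 mg/L

102 L/s = 0.102 m³/s.
After input A: C = (150·4.4 + 0.102·250) / 150.1 = 4.567 mg/L.
After input B: C = (150.1·4.567 + 14.4·110) / 164.5 = 13.8 mg/L.
After input C: C = (164.5·13.8 + 0.202·54) / 164.7 = 13.85 mg/L.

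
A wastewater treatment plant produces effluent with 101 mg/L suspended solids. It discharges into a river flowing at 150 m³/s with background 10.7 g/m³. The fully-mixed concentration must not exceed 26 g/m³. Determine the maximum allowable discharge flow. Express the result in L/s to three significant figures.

30600 L/s

Mass balance at complete mixing: C_std·(Q_w + Q_r) = Q_w·C_e + Q_r·C_b.
Rearranging, Q_w = Q_r·(C_std − C_b)/(C_e − C_std) = 150·(26 − 10.7) / (101 − 26) = 30.6 m³/s.
= 3.06e+04 L/s.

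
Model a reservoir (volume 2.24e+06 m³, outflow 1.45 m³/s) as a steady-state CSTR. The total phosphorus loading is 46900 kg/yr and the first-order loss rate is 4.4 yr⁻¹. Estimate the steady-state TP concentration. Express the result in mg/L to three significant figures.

0.843 mg/L

Outflow Q = 1.45 m³/s × 3.156e+07 s/yr = 4.576e+07 m³/yr.
Steady-state CSTR mass balance: W = Q·C + k·V·C, so C = W/(Q + kV).
Q + kV = 4.576e+07 + 4.4·2.24e+06 = 5.561e+07 m³/yr.
C = 46900/5.561e+07 = 0.0008433 kg/m³ = 0.8433 mg/L.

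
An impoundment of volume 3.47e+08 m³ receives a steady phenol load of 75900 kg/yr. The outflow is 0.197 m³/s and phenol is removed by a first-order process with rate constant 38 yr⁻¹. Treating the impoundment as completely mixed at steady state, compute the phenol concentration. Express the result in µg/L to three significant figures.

5.75 µg/L

Outflow Q = 0.197 m³/s × 3.156e+07 s/yr = 6.217e+06 m³/yr.
Steady-state CSTR mass balance: W = Q·C + k·V·C, so C = W/(Q + kV).
Q + kV = 6.217e+06 + 38·3.47e+08 = 1.319e+10 m³/yr.
C = 75900/1.319e+10 = 5.753e-06 kg/m³ = 0.005753 mg/L = 5.753 µg/L.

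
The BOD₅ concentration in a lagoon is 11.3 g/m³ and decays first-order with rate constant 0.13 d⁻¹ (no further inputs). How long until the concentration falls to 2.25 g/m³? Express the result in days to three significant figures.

t = ln(C₀/C)/k = ln(11.3/2.25)/0.13 = 1.614/0.13 = 12.41 d.

12.4 d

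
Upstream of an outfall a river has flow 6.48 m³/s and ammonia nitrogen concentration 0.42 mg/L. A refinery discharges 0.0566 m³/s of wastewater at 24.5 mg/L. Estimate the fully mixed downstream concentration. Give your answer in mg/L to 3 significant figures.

0.629 mg/L

Flow-weighted mixing gives C = (0.0566·24.5 + 6.48·0.42) / (0.0566 + 6.48) = 4.108/6.537 = 0.6285 mg/L.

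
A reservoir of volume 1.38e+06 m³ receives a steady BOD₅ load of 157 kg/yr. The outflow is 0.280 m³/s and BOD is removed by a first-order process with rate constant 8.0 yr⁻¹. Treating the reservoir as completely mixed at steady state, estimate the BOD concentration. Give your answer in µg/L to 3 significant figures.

Outflow Q = 0.280 m³/s × 3.156e+07 s/yr = 8.836e+06 m³/yr.
Steady-state CSTR mass balance: W = Q·C + k·V·C, so C = W/(Q + kV).
Q + kV = 8.836e+06 + 8.0·1.38e+06 = 1.988e+07 m³/yr.
C = 157/1.988e+07 = 7.899e-06 kg/m³ = 0.007899 mg/L = 7.899 µg/L.

7.90 µg/L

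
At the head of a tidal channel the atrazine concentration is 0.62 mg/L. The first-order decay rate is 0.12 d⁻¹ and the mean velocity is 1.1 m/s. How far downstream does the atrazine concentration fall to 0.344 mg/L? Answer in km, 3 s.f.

467 km

From C = C₀·e^(−kt), t = ln(C₀/C)/k = ln(0.62/0.344)/0.12 = 0.5891/0.12 = 4.909 d.
Distance = v·t = 1.1 m/s × 4.241e+05 s = 4.665e+05 m = 466.5 km.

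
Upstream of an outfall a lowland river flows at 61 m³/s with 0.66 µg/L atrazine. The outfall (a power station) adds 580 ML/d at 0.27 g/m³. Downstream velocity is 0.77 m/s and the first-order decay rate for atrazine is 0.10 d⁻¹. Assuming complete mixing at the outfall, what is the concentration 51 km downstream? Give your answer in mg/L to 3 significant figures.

0.0253 mg/L

580 ML/d = 6.713 m³/s.
0.66 µg/L = 0.00066 mg/L.
After complete mixing, C₀ = (6.713·0.27 + 61·0.00066) / 67.71 = 0.02736 mg/L.
Travel time t = 5.1e+04 m / 0.77 m/s = 6.623e+04 s = 0.7666 d.
C = 0.02736·exp(−0.10·0.7666) = 0.02736·0.9262 = 0.02534 mg/L.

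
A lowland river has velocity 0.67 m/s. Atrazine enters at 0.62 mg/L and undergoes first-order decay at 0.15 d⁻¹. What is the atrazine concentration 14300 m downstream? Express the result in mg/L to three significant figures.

0.597 mg/L

Travel time t = 14300 m / 0.67 m/s = 1.43e+04/0.67 = 2.134e+04 s = 0.247 d.
First-order decay: C = 0.62·exp(−0.15·0.247) = 0.62·0.9636 = 0.5974 mg/L.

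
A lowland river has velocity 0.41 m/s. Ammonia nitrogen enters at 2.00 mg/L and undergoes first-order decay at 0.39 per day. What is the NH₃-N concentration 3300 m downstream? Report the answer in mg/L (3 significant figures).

Travel time t = 3300 m / 0.41 m/s = 3300/0.41 = 8049 s = 0.09316 d.
First-order decay: C = 2.00·exp(−0.39·0.09316) = 2.00·0.9643 = 1.929 mg/L.

1.93 mg/L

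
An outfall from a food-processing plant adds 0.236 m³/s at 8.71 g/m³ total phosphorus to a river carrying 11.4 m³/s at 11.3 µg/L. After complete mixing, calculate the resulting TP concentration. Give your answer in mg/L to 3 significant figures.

0.188 mg/L

11.3 µg/L = 0.0113 mg/L.
Flow-weighted mixing gives C = (0.236·8.71 + 11.4·0.0113) / (0.236 + 11.4) = 2.184/11.64 = 0.1877 mg/L.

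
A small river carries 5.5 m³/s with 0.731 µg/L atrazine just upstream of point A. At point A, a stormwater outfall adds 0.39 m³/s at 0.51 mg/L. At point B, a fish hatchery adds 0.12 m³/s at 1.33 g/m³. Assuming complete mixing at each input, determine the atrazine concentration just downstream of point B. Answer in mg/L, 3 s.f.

0.0603 mg/L

0.731 µg/L = 0.000731 mg/L.
After input A: C = (5.5·0.000731 + 0.39·0.51) / 5.89 = 0.03445 mg/L.
After input B: C = (5.89·0.03445 + 0.12·1.33) / 6.01 = 0.06032 mg/L.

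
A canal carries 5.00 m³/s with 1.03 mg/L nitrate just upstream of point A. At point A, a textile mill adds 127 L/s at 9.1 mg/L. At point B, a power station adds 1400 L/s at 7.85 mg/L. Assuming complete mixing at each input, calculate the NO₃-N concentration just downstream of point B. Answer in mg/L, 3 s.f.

127 L/s = 0.127 m³/s.
After input A: C = (5·1.03 + 0.127·9.1) / 5.127 = 1.23 mg/L.
1400 L/s = 1.4 m³/s.
After input B: C = (5.127·1.23 + 1.4·7.85) / 6.527 = 2.65 mg/L.

2.65 mg/L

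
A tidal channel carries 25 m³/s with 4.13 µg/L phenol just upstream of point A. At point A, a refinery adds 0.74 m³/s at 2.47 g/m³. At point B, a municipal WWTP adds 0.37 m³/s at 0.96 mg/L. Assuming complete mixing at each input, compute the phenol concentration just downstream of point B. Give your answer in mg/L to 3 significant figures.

4.13 µg/L = 0.00413 mg/L.
After input A: C = (25·0.00413 + 0.74·2.47) / 25.74 = 0.07502 mg/L.
After input B: C = (25.74·0.07502 + 0.37·0.96) / 26.11 = 0.08756 mg/L.

0.0876 mg/L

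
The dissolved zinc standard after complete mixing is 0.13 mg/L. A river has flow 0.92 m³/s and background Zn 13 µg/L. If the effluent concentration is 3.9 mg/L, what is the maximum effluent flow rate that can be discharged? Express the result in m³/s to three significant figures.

0.0286 m³/s

13 µg/L = 0.013 mg/L.
Mass balance at complete mixing: C_std·(Q_w + Q_r) = Q_w·C_e + Q_r·C_b.
Rearranging, Q_w = Q_r·(C_std − C_b)/(C_e − C_std) = 0.92·(0.13 − 0.013) / (3.9 − 0.13) = 0.02855 m³/s.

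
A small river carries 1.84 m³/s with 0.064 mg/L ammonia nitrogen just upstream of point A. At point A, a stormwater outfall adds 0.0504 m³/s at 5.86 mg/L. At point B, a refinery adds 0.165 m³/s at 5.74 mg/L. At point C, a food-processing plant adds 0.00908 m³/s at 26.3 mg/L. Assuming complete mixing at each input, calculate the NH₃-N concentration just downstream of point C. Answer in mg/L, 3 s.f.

After input A: C = (1.84·0.064 + 0.0504·5.86) / 1.89 = 0.2185 mg/L.
After input B: C = (1.89·0.2185 + 0.165·5.74) / 2.055 = 0.6618 mg/L.
After input C: C = (2.055·0.6618 + 0.00908·26.3) / 2.064 = 0.7745 mg/L.

0.775 mg/L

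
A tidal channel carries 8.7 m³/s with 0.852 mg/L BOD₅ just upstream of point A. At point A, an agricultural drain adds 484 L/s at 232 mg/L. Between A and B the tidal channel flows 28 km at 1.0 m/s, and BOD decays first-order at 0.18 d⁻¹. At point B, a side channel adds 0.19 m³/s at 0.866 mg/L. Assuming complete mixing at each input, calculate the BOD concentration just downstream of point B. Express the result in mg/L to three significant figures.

12.1 mg/L

484 L/s = 0.484 m³/s.
After input A: C = (8.7·0.852 + 0.484·232) / 9.184 = 13.03 mg/L.
Over the 28 km reach to input B (t = 2.8e+04 s = 0.3241 d), decay gives C = 13.03·exp(−0.18·0.3241) = 12.3 mg/L.
After input B: C = (9.184·12.3 + 0.19·0.866) / 9.374 = 12.06 mg/L.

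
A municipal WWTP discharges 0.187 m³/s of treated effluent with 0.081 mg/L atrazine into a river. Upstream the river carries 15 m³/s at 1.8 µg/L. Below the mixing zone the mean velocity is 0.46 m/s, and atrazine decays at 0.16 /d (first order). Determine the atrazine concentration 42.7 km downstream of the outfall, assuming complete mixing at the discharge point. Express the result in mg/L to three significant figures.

0.00234 mg/L

1.8 µg/L = 0.0018 mg/L.
After complete mixing, C₀ = (0.187·0.081 + 15·0.0018) / 15.19 = 0.002775 mg/L.
Travel time t = 4.27e+04 m / 0.46 m/s = 9.283e+04 s = 1.074 d.
C = 0.002775·exp(−0.16·1.074) = 0.002775·0.8421 = 0.002337 mg/L.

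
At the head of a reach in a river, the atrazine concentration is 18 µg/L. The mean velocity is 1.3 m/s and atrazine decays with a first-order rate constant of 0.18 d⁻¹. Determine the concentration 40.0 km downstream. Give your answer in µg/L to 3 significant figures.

Travel time t = 40.0 km / 1.3 m/s = 4e+04/1.3 = 3.077e+04 s = 0.3561 d.
First-order decay: C = 18·exp(−0.18·0.3561) = 18·0.9379 = 16.88 µg/L.

16.9 µg/L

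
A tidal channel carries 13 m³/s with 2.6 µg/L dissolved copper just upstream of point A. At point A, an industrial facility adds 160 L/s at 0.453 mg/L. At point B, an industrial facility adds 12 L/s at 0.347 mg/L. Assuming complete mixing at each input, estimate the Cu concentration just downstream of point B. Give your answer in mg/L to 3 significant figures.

0.00838 mg/L

2.6 µg/L = 0.0026 mg/L.
160 L/s = 0.16 m³/s.
After input A: C = (13·0.0026 + 0.16·0.453) / 13.16 = 0.008076 mg/L.
12 L/s = 0.012 m³/s.
After input B: C = (13.16·0.008076 + 0.012·0.347) / 13.17 = 0.008385 mg/L.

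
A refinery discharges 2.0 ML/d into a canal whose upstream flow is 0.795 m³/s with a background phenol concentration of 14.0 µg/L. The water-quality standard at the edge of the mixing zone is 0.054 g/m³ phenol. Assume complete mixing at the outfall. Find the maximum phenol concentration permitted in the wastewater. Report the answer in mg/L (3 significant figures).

1.43 mg/L

2.0 ML/d = 0.02315 m³/s.
14.0 µg/L = 0.014 mg/L.
Mass balance: 0.054·0.8181 = 0.02315·Cₑ + 0.795·0.014.
Cₑ = (0.04418 − 0.01113) / 0.02315 = 1.428 mg/L.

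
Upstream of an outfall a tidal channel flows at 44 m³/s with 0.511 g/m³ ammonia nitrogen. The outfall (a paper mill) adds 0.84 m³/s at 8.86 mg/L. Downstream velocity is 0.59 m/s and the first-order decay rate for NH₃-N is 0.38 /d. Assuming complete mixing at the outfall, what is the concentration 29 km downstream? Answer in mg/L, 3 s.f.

After complete mixing, C₀ = (0.84·8.86 + 44·0.511) / 44.84 = 0.6674 mg/L.
Travel time t = 2.9e+04 m / 0.59 m/s = 4.915e+04 s = 0.5689 d.
C = 0.6674·exp(−0.38·0.5689) = 0.6674·0.8056 = 0.5377 mg/L.

0.538 mg/L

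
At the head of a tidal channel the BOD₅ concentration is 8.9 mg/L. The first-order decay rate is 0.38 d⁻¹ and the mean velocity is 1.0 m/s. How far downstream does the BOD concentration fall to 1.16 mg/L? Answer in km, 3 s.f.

463 km

From C = C₀·e^(−kt), t = ln(C₀/C)/k = ln(8.9/1.16)/0.38 = 2.038/0.38 = 5.362 d.
Distance = v·t = 1.0 m/s × 4.633e+05 s = 4.633e+05 m = 463.3 km.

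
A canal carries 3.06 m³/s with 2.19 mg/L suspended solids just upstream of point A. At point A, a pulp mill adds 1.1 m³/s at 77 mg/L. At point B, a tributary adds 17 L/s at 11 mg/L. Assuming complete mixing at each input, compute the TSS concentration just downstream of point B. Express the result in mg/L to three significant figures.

After input A: C = (3.06·2.19 + 1.1·77) / 4.16 = 21.97 mg/L.
17 L/s = 0.017 m³/s.
After input B: C = (4.16·21.97 + 0.017·11) / 4.177 = 21.93 mg/L.

21.9 mg/L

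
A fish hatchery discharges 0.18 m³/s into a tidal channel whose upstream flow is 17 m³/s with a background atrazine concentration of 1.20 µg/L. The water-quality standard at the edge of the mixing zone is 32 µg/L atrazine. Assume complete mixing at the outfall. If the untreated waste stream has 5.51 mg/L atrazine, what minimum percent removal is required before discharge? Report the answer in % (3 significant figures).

46.6 %

1.20 µg/L = 0.0012 mg/L.
32 µg/L = 0.032 mg/L.
Mass balance: 0.032·17.18 = 0.18·Cₑ + 17·0.0012.
Cₑ = (0.5498 − 0.0204) / 0.18 = 2.941 mg/L.
Required removal = 1 − 2.941/5.51 = 46.63 %.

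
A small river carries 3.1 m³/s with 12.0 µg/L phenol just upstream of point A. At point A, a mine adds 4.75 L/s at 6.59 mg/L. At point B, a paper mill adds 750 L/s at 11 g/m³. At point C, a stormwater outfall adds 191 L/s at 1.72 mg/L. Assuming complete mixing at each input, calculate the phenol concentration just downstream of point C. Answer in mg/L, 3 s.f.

2.14 mg/L

12.0 µg/L = 0.012 mg/L.
4.75 L/s = 0.00475 m³/s.
After input A: C = (3.1·0.012 + 0.00475·6.59) / 3.105 = 0.02206 mg/L.
750 L/s = 0.75 m³/s.
After input B: C = (3.105·0.02206 + 0.75·11) / 3.855 = 2.158 mg/L.
191 L/s = 0.191 m³/s.
After input C: C = (3.855·2.158 + 0.191·1.72) / 4.046 = 2.137 mg/L.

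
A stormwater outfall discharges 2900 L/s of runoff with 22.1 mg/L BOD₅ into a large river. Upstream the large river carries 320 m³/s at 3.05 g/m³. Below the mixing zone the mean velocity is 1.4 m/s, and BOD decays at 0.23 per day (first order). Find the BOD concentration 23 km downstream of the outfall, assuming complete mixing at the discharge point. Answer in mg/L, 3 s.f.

3.08 mg/L

2900 L/s = 2.9 m³/s.
After complete mixing, C₀ = (2.9·22.1 + 320·3.05) / 322.9 = 3.221 mg/L.
Travel time t = 2.3e+04 m / 1.4 m/s = 1.643e+04 s = 0.1901 d.
C = 3.221·exp(−0.23·0.1901) = 3.221·0.9572 = 3.083 mg/L.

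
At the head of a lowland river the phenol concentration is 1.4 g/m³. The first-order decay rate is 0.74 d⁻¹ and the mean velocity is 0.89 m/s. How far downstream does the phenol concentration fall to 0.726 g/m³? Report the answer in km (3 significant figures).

From C = C₀·e^(−kt), t = ln(C₀/C)/k = ln(1.4/0.726)/0.74 = 0.6567/0.74 = 0.8874 d.
Distance = v·t = 0.89 m/s × 7.667e+04 s = 6.824e+04 m = 68.24 km.

68.2 km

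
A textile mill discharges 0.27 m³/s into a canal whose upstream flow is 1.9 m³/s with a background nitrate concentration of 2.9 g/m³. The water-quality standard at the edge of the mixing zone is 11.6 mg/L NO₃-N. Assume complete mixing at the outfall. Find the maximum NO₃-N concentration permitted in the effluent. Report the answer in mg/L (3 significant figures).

72.8 mg/L

Mass balance: 11.6·2.17 = 0.27·Cₑ + 1.9·2.9.
Cₑ = (25.17 − 5.51) / 0.27 = 72.82 mg/L.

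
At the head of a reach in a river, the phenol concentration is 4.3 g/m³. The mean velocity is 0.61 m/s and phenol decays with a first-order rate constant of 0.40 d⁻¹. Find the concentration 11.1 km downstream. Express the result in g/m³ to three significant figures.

Travel time t = 11.1 km / 0.61 m/s = 1.11e+04/0.61 = 1.82e+04 s = 0.2106 d.
First-order decay: C = 4.3·exp(−0.40·0.2106) = 4.3·0.9192 = 3.953 g/m³.

3.95 g/m³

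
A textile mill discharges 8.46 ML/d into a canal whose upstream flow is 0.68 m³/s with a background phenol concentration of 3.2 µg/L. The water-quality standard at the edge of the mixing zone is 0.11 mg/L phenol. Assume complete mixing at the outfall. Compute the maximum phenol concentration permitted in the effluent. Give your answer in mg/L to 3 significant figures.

8.46 ML/d = 0.09792 m³/s.
3.2 µg/L = 0.0032 mg/L.
Mass balance: 0.11·0.7779 = 0.09792·Cₑ + 0.68·0.0032.
Cₑ = (0.08557 − 0.002176) / 0.09792 = 0.8517 mg/L.

0.852 mg/L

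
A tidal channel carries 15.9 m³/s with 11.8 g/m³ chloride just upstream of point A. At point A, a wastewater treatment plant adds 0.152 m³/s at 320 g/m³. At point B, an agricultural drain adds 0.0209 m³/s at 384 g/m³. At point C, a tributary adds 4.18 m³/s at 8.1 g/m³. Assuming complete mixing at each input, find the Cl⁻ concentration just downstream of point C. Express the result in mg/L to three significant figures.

13.7 mg/L

After input A: C = (15.9·11.8 + 0.152·320) / 16.05 = 14.72 mg/L.
After input B: C = (16.05·14.72 + 0.0209·384) / 16.07 = 15.2 mg/L.
After input C: C = (16.07·15.2 + 4.18·8.1) / 20.25 = 13.73 mg/L.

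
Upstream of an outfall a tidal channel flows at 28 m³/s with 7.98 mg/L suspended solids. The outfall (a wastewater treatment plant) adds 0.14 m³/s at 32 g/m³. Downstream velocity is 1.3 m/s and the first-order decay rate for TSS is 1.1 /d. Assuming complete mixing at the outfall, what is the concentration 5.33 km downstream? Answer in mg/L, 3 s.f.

After complete mixing, C₀ = (0.14·32 + 28·7.98) / 28.14 = 8.1 mg/L.
Travel time t = 5330 m / 1.3 m/s = 4100 s = 0.04745 d.
C = 8.1·exp(−1.1·0.04745) = 8.1·0.9491 = 7.688 mg/L.

7.69 mg/L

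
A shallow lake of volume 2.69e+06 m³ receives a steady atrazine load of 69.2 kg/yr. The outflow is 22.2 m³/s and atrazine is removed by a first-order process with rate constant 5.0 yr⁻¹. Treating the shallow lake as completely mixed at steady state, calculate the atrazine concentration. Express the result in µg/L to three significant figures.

0.0969 µg/L

Outflow Q = 22.2 m³/s × 3.156e+07 s/yr = 7.006e+08 m³/yr.
Steady-state CSTR mass balance: W = Q·C + k·V·C, so C = W/(Q + kV).
Q + kV = 7.006e+08 + 5.0·2.69e+06 = 7.14e+08 m³/yr.
C = 69.2/7.14e+08 = 9.691e-08 kg/m³ = 9.691e-05 mg/L = 0.09691 µg/L.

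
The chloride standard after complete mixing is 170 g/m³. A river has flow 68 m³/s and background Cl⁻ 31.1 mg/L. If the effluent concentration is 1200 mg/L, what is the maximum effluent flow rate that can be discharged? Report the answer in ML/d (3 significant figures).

792 ML/d

Mass balance at complete mixing: C_std·(Q_w + Q_r) = Q_w·C_e + Q_r·C_b.
Rearranging, Q_w = Q_r·(C_std − C_b)/(C_e − C_std) = 68·(170 − 31.1) / (1200 − 170) = 9.17 m³/s.
= 792.3 ML/d.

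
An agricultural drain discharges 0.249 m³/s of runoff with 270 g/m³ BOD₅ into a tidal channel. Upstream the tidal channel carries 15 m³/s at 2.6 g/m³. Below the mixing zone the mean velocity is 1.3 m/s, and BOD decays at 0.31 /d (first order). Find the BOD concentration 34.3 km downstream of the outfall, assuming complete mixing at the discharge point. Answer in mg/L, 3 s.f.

6.34 mg/L

After complete mixing, C₀ = (0.249·270 + 15·2.6) / 15.25 = 6.966 mg/L.
Travel time t = 3.43e+04 m / 1.3 m/s = 2.638e+04 s = 0.3054 d.
C = 6.966·exp(−0.31·0.3054) = 6.966·0.9097 = 6.337 mg/L.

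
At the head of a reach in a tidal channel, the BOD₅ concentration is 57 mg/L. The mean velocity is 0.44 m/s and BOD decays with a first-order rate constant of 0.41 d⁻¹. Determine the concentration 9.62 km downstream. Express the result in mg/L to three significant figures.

Travel time t = 9.62 km / 0.44 m/s = 9620/0.44 = 2.186e+04 s = 0.2531 d.
First-order decay: C = 57·exp(−0.41·0.2531) = 57·0.9014 = 51.38 mg/L.

51.4 mg/L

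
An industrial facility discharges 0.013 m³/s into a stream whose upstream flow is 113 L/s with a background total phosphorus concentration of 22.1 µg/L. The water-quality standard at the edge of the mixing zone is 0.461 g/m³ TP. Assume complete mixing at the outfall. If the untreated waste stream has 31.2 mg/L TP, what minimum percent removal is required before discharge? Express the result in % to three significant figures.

86.3 %

113 L/s = 0.113 m³/s.
22.1 µg/L = 0.0221 mg/L.
Mass balance: 0.461·0.126 = 0.013·Cₑ + 0.113·0.0221.
Cₑ = (0.05809 − 0.002497) / 0.013 = 4.276 mg/L.
Required removal = 1 − 4.276/31.2 = 86.29 %.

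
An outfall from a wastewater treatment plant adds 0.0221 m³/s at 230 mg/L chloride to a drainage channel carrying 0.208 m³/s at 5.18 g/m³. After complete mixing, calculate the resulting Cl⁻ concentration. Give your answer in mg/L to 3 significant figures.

Conservation of mass across the mixing zone: C = (0.0221·230 + 0.208·5.18) / (0.0221 + 0.208) = 6.16/0.2301 = 26.77 mg/L.

26.8 mg/L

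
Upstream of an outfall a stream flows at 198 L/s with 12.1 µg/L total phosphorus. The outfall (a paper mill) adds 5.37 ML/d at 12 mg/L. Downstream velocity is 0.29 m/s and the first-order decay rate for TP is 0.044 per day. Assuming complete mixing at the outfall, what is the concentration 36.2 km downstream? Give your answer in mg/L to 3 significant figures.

2.70 mg/L

5.37 ML/d = 0.06215 m³/s.
198 L/s = 0.198 m³/s.
12.1 µg/L = 0.0121 mg/L.
After complete mixing, C₀ = (0.06215·12 + 0.198·0.0121) / 0.2602 = 2.876 mg/L.
Travel time t = 3.62e+04 m / 0.29 m/s = 1.248e+05 s = 1.445 d.
C = 2.876·exp(−0.044·1.445) = 2.876·0.9384 = 2.699 mg/L.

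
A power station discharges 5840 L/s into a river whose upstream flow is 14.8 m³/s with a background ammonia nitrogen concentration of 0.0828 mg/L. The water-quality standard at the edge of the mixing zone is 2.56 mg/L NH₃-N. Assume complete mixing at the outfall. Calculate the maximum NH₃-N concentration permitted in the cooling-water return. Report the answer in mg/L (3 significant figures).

8.84 mg/L

5840 L/s = 5.84 m³/s.
Mass balance: 2.56·20.64 = 5.84·Cₑ + 14.8·0.0828.
Cₑ = (52.84 − 1.225) / 5.84 = 8.838 mg/L.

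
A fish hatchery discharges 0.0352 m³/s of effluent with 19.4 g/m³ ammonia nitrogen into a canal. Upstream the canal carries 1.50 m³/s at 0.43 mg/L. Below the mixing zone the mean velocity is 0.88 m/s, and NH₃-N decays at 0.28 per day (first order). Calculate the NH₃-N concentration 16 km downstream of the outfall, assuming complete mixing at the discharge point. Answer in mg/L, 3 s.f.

0.815 mg/L

After complete mixing, C₀ = (0.0352·19.4 + 1.5·0.43) / 1.535 = 0.865 mg/L.
Travel time t = 1.6e+04 m / 0.88 m/s = 1.818e+04 s = 0.2104 d.
C = 0.865·exp(−0.28·0.2104) = 0.865·0.9428 = 0.8155 mg/L.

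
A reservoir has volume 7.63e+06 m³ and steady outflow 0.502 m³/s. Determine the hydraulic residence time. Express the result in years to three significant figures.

Q = 0.502 m³/s × 3.156e+07 s/yr = 1.584e+07 m³/yr.
Hydraulic residence time τ = V/Q = 7.63e+06/1.584e+07 = 0.4816 yr.

0.482 yr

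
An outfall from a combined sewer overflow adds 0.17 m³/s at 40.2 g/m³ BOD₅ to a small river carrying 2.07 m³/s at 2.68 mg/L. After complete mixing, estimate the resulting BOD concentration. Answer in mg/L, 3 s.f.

5.53 mg/L

By mass balance at complete mixing, C = (0.17·40.2 + 2.07·2.68) / (0.17 + 2.07) = 12.38/2.24 = 5.528 mg/L.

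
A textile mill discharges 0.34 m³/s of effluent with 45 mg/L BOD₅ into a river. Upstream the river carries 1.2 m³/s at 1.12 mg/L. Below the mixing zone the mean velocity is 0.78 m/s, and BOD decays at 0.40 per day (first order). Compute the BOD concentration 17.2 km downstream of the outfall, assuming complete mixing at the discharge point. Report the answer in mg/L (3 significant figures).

9.76 mg/L

After complete mixing, C₀ = (0.34·45 + 1.2·1.12) / 1.54 = 10.81 mg/L.
Travel time t = 1.72e+04 m / 0.78 m/s = 2.205e+04 s = 0.2552 d.
C = 10.81·exp(−0.40·0.2552) = 10.81·0.9029 = 9.759 mg/L.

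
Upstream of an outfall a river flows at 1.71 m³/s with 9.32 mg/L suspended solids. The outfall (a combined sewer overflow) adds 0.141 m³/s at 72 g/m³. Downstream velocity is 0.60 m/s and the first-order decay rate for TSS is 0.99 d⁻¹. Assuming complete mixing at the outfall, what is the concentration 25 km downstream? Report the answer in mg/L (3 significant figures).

After complete mixing, C₀ = (0.141·72 + 1.71·9.32) / 1.851 = 14.09 mg/L.
Travel time t = 2.5e+04 m / 0.60 m/s = 4.167e+04 s = 0.4823 d.
C = 14.09·exp(−0.99·0.4823) = 14.09·0.6204 = 8.744 mg/L.

8.74 mg/L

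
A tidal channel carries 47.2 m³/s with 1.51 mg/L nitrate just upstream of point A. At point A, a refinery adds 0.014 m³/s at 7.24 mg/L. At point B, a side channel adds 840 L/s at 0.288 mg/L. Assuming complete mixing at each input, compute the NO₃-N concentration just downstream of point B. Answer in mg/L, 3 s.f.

1.49 mg/L

After input A: C = (47.2·1.51 + 0.014·7.24) / 47.21 = 1.512 mg/L.
840 L/s = 0.84 m³/s.
After input B: C = (47.21·1.512 + 0.84·0.288) / 48.05 = 1.49 mg/L.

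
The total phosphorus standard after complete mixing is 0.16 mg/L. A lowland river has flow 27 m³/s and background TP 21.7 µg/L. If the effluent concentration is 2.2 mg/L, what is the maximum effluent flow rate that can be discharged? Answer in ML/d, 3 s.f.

158 ML/d

21.7 µg/L = 0.0217 mg/L.
Mass balance at complete mixing: C_std·(Q_w + Q_r) = Q_w·C_e + Q_r·C_b.
Rearranging, Q_w = Q_r·(C_std − C_b)/(C_e − C_std) = 27·(0.16 − 0.0217) / (2.2 − 0.16) = 1.83 m³/s.
= 158.2 ML/d.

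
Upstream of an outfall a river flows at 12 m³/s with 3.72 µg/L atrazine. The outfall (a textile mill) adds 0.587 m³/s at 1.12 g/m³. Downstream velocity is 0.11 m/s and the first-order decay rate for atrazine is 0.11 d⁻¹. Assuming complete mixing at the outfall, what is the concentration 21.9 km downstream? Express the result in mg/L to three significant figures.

0.0433 mg/L

3.72 µg/L = 0.00372 mg/L.
After complete mixing, C₀ = (0.587·1.12 + 12·0.00372) / 12.59 = 0.05578 mg/L.
Travel time t = 2.19e+04 m / 0.11 m/s = 1.991e+05 s = 2.304 d.
C = 0.05578·exp(−0.11·2.304) = 0.05578·0.7761 = 0.04329 mg/L.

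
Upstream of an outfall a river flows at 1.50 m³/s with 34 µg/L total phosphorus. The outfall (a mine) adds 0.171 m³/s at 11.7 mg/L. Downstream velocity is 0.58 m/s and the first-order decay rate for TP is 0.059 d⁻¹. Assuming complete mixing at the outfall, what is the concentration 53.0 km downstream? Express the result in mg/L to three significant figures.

34 µg/L = 0.034 mg/L.
After complete mixing, C₀ = (0.171·11.7 + 1.5·0.034) / 1.671 = 1.228 mg/L.
Travel time t = 5.3e+04 m / 0.58 m/s = 9.138e+04 s = 1.058 d.
C = 1.228·exp(−0.059·1.058) = 1.228·0.9395 = 1.154 mg/L.

1.15 mg/L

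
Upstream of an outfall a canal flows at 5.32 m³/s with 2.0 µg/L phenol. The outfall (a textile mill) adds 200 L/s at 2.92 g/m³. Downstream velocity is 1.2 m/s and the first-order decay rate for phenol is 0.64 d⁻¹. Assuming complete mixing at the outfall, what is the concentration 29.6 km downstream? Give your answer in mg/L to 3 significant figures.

200 L/s = 0.2 m³/s.
2.0 µg/L = 0.002 mg/L.
After complete mixing, C₀ = (0.2·2.92 + 5.32·0.002) / 5.52 = 0.1077 mg/L.
Travel time t = 2.96e+04 m / 1.2 m/s = 2.467e+04 s = 0.2855 d.
C = 0.1077·exp(−0.64·0.2855) = 0.1077·0.833 = 0.08974 mg/L.

0.0897 mg/L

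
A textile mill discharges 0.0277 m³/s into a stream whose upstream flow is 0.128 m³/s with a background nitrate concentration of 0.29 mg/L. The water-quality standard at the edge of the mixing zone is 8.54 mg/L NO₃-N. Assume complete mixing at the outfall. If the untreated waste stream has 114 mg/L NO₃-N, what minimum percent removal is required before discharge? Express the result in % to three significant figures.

Mass balance: 8.54·0.1557 = 0.0277·Cₑ + 0.128·0.29.
Cₑ = (1.33 − 0.03712) / 0.0277 = 46.66 mg/L.
Required removal = 1 − 46.66/114 = 59.07 %.

59.1 %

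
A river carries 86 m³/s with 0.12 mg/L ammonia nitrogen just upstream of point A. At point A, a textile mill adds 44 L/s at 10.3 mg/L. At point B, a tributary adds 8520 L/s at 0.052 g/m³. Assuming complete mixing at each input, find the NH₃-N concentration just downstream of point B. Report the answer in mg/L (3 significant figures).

44 L/s = 0.044 m³/s.
After input A: C = (86·0.12 + 0.044·10.3) / 86.04 = 0.1252 mg/L.
8520 L/s = 8.52 m³/s.
After input B: C = (86.04·0.1252 + 8.52·0.052) / 94.56 = 0.1186 mg/L.

0.119 mg/L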